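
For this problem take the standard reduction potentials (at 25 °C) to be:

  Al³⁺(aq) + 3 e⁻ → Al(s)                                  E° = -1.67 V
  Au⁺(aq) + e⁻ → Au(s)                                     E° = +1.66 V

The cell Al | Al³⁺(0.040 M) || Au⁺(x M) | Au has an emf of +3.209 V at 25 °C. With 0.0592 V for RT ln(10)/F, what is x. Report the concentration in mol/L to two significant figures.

Au⁺/Au is the cathode, Al³⁺/Al the anode: E°cell = +3.33 V, n = 3.
Overall reaction: 3 Au⁺(aq) + Al(s) → 3 Au(s) + Al³⁺(aq); Q = [Al³⁺]^1/[Au⁺]^3.
From E = E° − (0.0592/n) log Q: log Q = (E° − E)·n/0.0592 = (+3.33 − (+3.209))·3/0.0592 = 6.1318.
So 3·log[Au⁺] = 1·log(0.04) − log Q = -1.3979 − (6.1318) = -7.5297; log[Au⁺] = -7.5297 / 3 = -2.5099; [Au⁺] = 10^(-2.5099) ≈ 0.0031 M.

0.0031 M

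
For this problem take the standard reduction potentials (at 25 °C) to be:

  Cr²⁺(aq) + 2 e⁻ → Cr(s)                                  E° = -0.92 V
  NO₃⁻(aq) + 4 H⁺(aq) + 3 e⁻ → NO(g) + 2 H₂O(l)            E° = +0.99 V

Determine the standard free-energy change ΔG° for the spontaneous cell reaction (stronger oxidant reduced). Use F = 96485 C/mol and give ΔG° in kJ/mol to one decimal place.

NO₃⁻/NO (E° = +0.99 V) is the cathode; Cr²⁺/Cr (E° = -0.92 V) is the anode, so E°cell = +1.91 V.
Balancing electrons gives n = 6 (lcm of 3 and 2).
ΔG° = −nFE° = −(6)(96485)(+1.91) = -1,105,718 J = -1105.7 kJ/mol.

-1105.7 kJ/mol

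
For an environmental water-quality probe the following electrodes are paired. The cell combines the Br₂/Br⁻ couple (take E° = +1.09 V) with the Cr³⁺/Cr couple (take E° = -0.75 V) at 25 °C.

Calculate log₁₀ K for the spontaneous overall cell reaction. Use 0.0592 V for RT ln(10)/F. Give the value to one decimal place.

Cathode: Br₂/Br⁻; anode: Cr³⁺/Cr. E°cell = +1.84 V, n = 6.
log K = nE°cell / 0.0592 = (6)(+1.84) / 0.0592 = 186.5.

186.5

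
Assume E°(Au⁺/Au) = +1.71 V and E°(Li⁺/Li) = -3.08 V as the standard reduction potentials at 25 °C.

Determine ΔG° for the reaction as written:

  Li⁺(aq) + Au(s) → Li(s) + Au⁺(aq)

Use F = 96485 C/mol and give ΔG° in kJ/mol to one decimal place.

As written, Li⁺/Li is reduced (cathode) and Au⁺/Au is oxidised (anode), so E°cell = (-3.08) − (+1.71) = -4.79 V.
Balancing electrons gives n = 1.
ΔG° = −nFE° = −(1)(96485)(-4.79) = 462,163 J = +462.2 kJ/mol.

+462.2 kJ/mol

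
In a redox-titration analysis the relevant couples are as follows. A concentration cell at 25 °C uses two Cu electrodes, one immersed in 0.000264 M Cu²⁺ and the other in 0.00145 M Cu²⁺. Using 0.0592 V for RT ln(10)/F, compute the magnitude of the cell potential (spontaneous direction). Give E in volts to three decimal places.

+0.022 V

For a concentration cell E°cell = 0. The 0.00145 M side is the cathode (reduction is favoured where [Cu²⁺] is higher).
With n = 2, E = −(0.0592/2) log([Cu²⁺]ₐₙ/[Cu²⁺]꜀ₐₜ) = −(0.0592/2) log(0.000264/0.00145) = −(0.0592/2)(-0.740) = +0.022 V.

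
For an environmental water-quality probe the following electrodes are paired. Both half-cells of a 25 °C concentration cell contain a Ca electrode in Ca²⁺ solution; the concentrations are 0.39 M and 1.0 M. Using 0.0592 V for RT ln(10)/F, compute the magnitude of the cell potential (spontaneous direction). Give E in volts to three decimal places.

For a concentration cell E°cell = 0. The 1.0 M side is the cathode (reduction is favoured where [Ca²⁺] is higher).
With n = 2, E = −(0.0592/2) log([Ca²⁺]ₐₙ/[Ca²⁺]꜀ₐₜ) = −(0.0592/2) log(0.39/1) = −(0.0592/2)(-0.409) = +0.012 V.

+0.012 V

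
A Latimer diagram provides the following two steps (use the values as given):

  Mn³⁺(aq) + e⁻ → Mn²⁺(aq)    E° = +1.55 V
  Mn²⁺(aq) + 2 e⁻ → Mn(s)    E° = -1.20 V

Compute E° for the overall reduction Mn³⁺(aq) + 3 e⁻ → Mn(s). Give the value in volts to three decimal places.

Since ΔG° = −nFE° is additive over sequential reductions, n₃E°₃ = n₁E°₁ + n₂E°₂.
E°₃ = (1×+1.55 + 2×-1.20) / 3 = (-0.850) / 3 = -0.283 V.
Simply averaging or adding the two E° values would be wrong; the electron-weighted sum is required.

-0.283 V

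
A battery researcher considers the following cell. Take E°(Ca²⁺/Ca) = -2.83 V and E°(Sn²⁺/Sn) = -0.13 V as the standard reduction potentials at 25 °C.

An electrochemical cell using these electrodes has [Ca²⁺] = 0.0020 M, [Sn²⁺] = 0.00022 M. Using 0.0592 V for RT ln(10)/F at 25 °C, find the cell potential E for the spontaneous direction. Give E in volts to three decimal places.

Sn²⁺/Sn is the cathode (higher E°), Ca²⁺/Ca the anode: E°cell = -0.13 − (-2.83) = +2.70 V, n = 2.
Overall: Sn²⁺(aq) + Ca(s) → Sn(s) + Ca²⁺(aq)
Q = [Ca²⁺] / ([Sn²⁺]); log Q = 0.959.
E = E° − (0.0592/n) log Q = +2.70 − (0.0592/2)(0.959) = +2.672 V.

+2.672 V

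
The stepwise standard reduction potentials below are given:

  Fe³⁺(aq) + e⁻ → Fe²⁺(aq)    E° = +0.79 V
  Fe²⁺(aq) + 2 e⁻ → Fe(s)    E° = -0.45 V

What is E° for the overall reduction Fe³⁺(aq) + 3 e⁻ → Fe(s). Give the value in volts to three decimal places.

-0.037 V

Since ΔG° = −nFE° is additive over sequential reductions, n₃E°₃ = n₁E°₁ + n₂E°₂.
E°₃ = (1×+0.79 + 2×-0.45) / 3 = (-0.110) / 3 = -0.037 V.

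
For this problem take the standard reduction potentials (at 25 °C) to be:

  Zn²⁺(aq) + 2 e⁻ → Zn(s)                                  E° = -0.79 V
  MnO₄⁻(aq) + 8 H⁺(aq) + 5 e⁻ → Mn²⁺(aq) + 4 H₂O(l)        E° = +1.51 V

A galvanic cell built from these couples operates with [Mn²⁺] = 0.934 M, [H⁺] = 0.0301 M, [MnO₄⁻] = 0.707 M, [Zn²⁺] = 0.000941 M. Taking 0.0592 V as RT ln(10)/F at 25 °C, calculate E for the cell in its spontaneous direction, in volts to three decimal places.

+2.244 V

MnO₄⁻/Mn²⁺ is the cathode (higher E°), Zn²⁺/Zn the anode: E°cell = +1.51 − (-0.79) = +2.30 V, n = 10.
Overall: 2 MnO₄⁻(aq) + 16 H⁺(aq) + 5 Zn(s) → 2 Mn²⁺(aq) + 8 H₂O(l) + 5 Zn²⁺(aq)
Q = [Mn²⁺]^2·[Zn²⁺]^5 / ([MnO₄⁻]^2·[H⁺]^16); log Q = 9.453.
E = E° − (0.0592/n) log Q = +2.30 − (0.0592/10)(9.453) = +2.244 V.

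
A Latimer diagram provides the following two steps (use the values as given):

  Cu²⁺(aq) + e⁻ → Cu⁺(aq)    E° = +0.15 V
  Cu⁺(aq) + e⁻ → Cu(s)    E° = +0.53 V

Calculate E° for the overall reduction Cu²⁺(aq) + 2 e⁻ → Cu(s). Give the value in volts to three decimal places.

+0.340 V

Standard free energies of sequential steps add: ΔG°₃ = ΔG°₁ + ΔG°₂, so n₃E°₃ = n₁E°₁ + n₂E°₂.
E°₃ = (1×+0.15 + 1×+0.53) / 2 = (+0.680) / 2 = +0.340 V.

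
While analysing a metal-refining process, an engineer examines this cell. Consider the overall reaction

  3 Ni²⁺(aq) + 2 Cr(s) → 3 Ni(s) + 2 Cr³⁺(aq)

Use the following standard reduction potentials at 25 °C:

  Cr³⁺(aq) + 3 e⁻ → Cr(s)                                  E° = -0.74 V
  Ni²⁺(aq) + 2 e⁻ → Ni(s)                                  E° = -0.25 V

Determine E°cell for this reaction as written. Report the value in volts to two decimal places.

The Ni²⁺/Ni couple has the higher reduction potential, so it is the cathode; Cr³⁺/Cr is oxidised at the anode.
E°cell = E°(cathode) − E°(anode) = (-0.25) − (-0.74) = +0.49 V.
Since E°cell > 0, the reaction is spontaneous under standard conditions.

+0.49 V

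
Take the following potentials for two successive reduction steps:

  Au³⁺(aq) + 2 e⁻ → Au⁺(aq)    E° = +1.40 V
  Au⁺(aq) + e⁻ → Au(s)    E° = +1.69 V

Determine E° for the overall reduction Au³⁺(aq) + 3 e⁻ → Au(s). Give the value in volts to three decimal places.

Adding the free-energy changes (−nFE°) of the two steps gives −n₃FE°₃ = −n₁FE°₁ − n₂FE°₂.
E°₃ = (2×+1.40 + 1×+1.69) / 3 = (+4.490) / 3 = +1.497 V.

+1.497 V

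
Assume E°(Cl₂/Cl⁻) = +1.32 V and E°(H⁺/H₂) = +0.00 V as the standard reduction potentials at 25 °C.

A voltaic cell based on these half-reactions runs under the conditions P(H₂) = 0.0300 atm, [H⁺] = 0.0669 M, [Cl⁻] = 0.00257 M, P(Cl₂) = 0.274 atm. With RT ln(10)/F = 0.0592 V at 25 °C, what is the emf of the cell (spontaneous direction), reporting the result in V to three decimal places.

Cl₂/Cl⁻ is the cathode (higher E°), H⁺/H₂ the anode: E°cell = +1.32 − (+0.00) = +1.32 V, n = 2.
Overall: Cl₂(g) + H₂(g) → 2 Cl⁻(aq) + 2 H⁺(aq)
Q = [Cl⁻]^2·[H⁺]^2 / (P(Cl₂)·P(H₂)); log Q = -5.444.
E = E° − (0.0592/n) log Q = +1.32 − (0.0592/2)(-5.444) = +1.481 V.

+1.481 V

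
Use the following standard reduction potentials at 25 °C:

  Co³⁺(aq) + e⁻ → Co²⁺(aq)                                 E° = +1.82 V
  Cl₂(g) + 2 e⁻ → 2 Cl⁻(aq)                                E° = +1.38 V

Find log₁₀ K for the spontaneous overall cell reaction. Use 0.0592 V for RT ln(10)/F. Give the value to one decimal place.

14.9

Cathode: Co³⁺/Co²⁺; anode: Cl₂/Cl⁻. E°cell = +0.44 V, n = 2.
log K = nE°cell / 0.0592 = (2)(+0.44) / 0.0592 = 14.9.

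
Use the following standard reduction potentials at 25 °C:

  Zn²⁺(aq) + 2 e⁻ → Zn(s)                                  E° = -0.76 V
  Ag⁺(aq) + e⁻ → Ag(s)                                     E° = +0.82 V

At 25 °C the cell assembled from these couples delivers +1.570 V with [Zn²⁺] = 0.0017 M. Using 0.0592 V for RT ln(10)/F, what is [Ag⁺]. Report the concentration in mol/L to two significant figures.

0.028 M

Ag⁺/Ag is the cathode, Zn²⁺/Zn the anode: E°cell = +1.58 V, n = 2.
Overall reaction: 2 Ag⁺(aq) + Zn(s) → 2 Ag(s) + Zn²⁺(aq); Q = [Zn²⁺]^1/[Ag⁺]^2.
From E = E° − (0.0592/n) log Q: log Q = (E° − E)·n/0.0592 = (+1.58 − (+1.570))·2/0.0592 = 0.3378.
So 2·log[Ag⁺] = 1·log(0.0017) − log Q = -2.7696 − (0.3378) = -3.1074; log[Ag⁺] = -3.1074 / 2 = -1.5537; [Ag⁺] = 10^(-1.5537) ≈ 0.028 M.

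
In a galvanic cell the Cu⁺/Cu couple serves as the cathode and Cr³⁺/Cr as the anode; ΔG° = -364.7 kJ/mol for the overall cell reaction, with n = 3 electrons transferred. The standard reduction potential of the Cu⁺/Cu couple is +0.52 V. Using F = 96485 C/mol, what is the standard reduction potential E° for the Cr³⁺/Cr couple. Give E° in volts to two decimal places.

-0.74 V

E°cell = −ΔG°/(nF) = −(-364.7×10³)/((3)(96485)) = +1.260 V.
Since Cu⁺/Cu is the cathode and Cr³⁺/Cr the anode, E°cell = E°(Cu⁺/Cu) − E°(Cr³⁺/Cr).
So E°(Cr³⁺/Cr) = E°(Cu⁺/Cu) − E°cell = (+0.52) − (+1.260) = -0.74 V.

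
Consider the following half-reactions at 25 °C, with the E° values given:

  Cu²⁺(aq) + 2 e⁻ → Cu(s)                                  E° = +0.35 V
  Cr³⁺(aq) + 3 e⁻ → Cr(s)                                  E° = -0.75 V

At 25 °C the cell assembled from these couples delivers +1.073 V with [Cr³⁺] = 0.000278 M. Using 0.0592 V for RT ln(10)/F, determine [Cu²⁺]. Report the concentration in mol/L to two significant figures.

0.00052 M

Cu²⁺/Cu is the cathode, Cr³⁺/Cr the anode: E°cell = +1.10 V, n = 6.
Overall reaction: 3 Cu²⁺(aq) + 2 Cr(s) → 3 Cu(s) + 2 Cr³⁺(aq); Q = [Cr³⁺]^2/[Cu²⁺]^3.
From E = E° − (0.0592/n) log Q: log Q = (E° − E)·n/0.0592 = (+1.10 − (+1.073))·6/0.0592 = 2.7365.
So 3·log[Cu²⁺] = 2·log(0.000278) − log Q = -7.1119 − (2.7365) = -9.8484; log[Cu²⁺] = -9.8484 / 3 = -3.2828; [Cu²⁺] = 10^(-3.2828) ≈ 0.00052 M.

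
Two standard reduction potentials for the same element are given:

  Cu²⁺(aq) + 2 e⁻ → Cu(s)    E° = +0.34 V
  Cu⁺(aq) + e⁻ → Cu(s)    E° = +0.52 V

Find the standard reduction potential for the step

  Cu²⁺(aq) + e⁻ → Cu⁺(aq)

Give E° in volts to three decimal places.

Sequential free energies add, so n₃E°₃ = n₁E°₁ + n₂E°₂.
With n₃ = 2, and the known step contributing 1×(+0.52) V, the unknown satisfies 1·E° = 2×(+0.34) − 1×(+0.52) = +0.160.
E° = +0.160 / 1 = +0.160 V.

+0.160 V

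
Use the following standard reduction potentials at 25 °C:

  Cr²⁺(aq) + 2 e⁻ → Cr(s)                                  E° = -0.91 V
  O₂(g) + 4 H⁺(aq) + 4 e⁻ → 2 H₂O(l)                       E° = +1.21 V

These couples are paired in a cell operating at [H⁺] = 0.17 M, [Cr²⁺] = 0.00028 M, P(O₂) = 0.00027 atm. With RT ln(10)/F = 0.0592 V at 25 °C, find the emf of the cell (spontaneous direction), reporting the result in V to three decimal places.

+2.127 V

O₂/H₂O is the cathode (higher E°), Cr²⁺/Cr the anode: E°cell = +1.21 − (-0.91) = +2.12 V, n = 4.
Overall: O₂(g) + 4 H⁺(aq) + 2 Cr(s) → 2 H₂O(l) + 2 Cr²⁺(aq)
Q = [Cr²⁺]^2 / (P(O₂)·[H⁺]^4); log Q = -0.459.
E = E° − (0.0592/n) log Q = +2.12 − (0.0592/4)(-0.459) = +2.127 V.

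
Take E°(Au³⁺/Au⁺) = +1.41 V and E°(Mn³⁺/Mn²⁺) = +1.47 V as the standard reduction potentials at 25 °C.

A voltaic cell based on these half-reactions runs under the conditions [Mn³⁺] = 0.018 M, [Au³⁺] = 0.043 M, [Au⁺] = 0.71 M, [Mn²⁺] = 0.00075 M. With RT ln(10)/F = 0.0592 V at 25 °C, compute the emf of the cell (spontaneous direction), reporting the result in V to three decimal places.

Mn³⁺/Mn²⁺ is the cathode (higher E°), Au³⁺/Au⁺ the anode: E°cell = +1.47 − (+1.41) = +0.06 V, n = 2.
Overall: 2 Mn³⁺(aq) + Au⁺(aq) → 2 Mn²⁺(aq) + Au³⁺(aq)
Q = [Mn²⁺]^2·[Au³⁺] / ([Mn³⁺]^2·[Au⁺]); log Q = -3.978.
E = E° − (0.0592/n) log Q = +0.06 − (0.0592/2)(-3.978) = +0.178 V.

+0.178 V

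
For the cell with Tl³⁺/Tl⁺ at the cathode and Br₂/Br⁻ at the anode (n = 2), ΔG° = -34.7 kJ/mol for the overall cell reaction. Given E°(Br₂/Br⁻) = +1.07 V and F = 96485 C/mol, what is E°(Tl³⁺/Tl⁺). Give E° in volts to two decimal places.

E°cell = −ΔG°/(nF) = −(-34.7×10³)/((2)(96485)) = +0.180 V.
Since Tl³⁺/Tl⁺ is the cathode and Br₂/Br⁻ the anode, E°cell = E°(Tl³⁺/Tl⁺) − E°(Br₂/Br⁻).
So E°(Tl³⁺/Tl⁺) = E°cell + E°(Br₂/Br⁻) = +0.180 + (+1.07) = +1.25 V.

+1.25 V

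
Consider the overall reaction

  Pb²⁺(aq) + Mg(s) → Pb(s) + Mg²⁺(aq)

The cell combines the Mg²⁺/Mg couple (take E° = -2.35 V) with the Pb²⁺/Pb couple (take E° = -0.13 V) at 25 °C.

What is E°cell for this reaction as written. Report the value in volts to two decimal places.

The Pb²⁺/Pb couple has the higher reduction potential, so it is the cathode; Mg²⁺/Mg is oxidised at the anode.
E°cell = E°(cathode) − E°(anode) = (-0.13) − (-2.35) = +2.22 V.
Since E°cell > 0, the reaction is spontaneous under standard conditions.

+2.22 V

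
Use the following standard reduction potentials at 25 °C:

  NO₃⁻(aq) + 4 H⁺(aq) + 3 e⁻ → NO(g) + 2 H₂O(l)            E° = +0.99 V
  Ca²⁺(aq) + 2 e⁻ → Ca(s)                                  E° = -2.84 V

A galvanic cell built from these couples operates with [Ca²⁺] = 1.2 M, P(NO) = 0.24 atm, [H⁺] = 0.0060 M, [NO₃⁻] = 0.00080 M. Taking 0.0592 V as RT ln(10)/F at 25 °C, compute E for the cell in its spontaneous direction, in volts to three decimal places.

NO₃⁻/NO is the cathode (higher E°), Ca²⁺/Ca the anode: E°cell = +0.99 − (-2.84) = +3.83 V, n = 6.
Overall: 2 NO₃⁻(aq) + 8 H⁺(aq) + 3 Ca(s) → 2 NO(g) + 4 H₂O(l) + 3 Ca²⁺(aq)
Q = P(NO)^2·[Ca²⁺]^3 / ([NO₃⁻]^2·[H⁺]^8); log Q = 22.967.
E = E° − (0.0592/n) log Q = +3.83 − (0.0592/6)(22.967) = +3.603 V.

+3.603 V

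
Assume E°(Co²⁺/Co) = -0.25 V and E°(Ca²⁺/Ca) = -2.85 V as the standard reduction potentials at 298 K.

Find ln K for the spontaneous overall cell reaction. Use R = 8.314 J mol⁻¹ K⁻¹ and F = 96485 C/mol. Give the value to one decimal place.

Cathode: Co²⁺/Co; anode: Ca²⁺/Ca. E°cell = (-0.25) − (-2.85) = +2.60 V, with n = 2.
ΔG° = −nFE° = −RT ln K, so ln K = nFE°/(RT) = (2)(96485)(+2.60) / ((8.314)(298)) = 202.506.

202.5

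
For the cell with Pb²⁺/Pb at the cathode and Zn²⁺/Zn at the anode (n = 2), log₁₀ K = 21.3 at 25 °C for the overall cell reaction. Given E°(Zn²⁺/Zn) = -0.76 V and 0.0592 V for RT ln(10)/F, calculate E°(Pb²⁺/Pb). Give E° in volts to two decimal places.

-0.13 V

E°cell = (0.0592/n)·log K = (0.0592/2)(21.3) = +0.630 V.
Since Pb²⁺/Pb is the cathode and Zn²⁺/Zn the anode, E°cell = E°(Pb²⁺/Pb) − E°(Zn²⁺/Zn).
So E°(Pb²⁺/Pb) = E°cell + E°(Zn²⁺/Zn) = +0.630 + (-0.76) = -0.13 V.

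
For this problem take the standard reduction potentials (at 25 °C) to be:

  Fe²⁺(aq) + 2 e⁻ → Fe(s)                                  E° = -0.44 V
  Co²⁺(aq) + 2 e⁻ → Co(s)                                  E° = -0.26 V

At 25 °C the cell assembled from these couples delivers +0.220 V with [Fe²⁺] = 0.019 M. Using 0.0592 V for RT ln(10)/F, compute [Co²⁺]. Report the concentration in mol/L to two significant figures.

0.43 M

Co²⁺/Co is the cathode, Fe²⁺/Fe the anode: E°cell = +0.18 V, n = 2.
Overall reaction: Co²⁺(aq) + Fe(s) → Co(s) + Fe²⁺(aq); Q = [Fe²⁺]^1/[Co²⁺]^1.
From E = E° − (0.0592/n) log Q: log Q = (E° − E)·n/0.0592 = (+0.18 − (+0.220))·2/0.0592 = -1.3514.
So 1·log[Co²⁺] = 1·log(0.019) − log Q = -1.7212 − (-1.3514) = -0.3698; [Co²⁺] = 10^(-0.3698) ≈ 0.43 M.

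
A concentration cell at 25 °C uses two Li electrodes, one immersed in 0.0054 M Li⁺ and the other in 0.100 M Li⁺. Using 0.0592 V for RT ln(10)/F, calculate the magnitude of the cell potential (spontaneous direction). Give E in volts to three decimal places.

For a concentration cell E°cell = 0. The 0.100 M side is the cathode (reduction is favoured where [Li⁺] is higher).
With n = 1, E = −(0.0592/1) log([Li⁺]ₐₙ/[Li⁺]꜀ₐₜ) = −(0.0592/1) log(0.0054/0.1) = −(0.0592/1)(-1.268) = +0.075 V.

+0.075 V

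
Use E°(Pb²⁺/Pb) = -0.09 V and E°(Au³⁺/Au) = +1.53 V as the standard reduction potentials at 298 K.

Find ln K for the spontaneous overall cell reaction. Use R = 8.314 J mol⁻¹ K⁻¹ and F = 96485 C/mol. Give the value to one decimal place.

378.5

Cathode: Au³⁺/Au; anode: Pb²⁺/Pb. E°cell = (+1.53) − (-0.09) = +1.62 V, with n = 6.
ΔG° = −nFE° = −RT ln K, so ln K = nFE°/(RT) = (6)(96485)(+1.62) / ((8.314)(298)) = 378.530.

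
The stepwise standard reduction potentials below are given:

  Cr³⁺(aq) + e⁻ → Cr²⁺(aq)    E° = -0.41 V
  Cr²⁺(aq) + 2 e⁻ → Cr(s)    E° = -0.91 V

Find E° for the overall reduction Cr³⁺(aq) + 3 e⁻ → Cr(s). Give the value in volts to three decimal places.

Adding the free-energy changes (−nFE°) of the two steps gives −n₃FE°₃ = −n₁FE°₁ − n₂FE°₂.
E°₃ = (1×-0.41 + 2×-0.91) / 3 = (-2.230) / 3 = -0.743 V.

-0.743 V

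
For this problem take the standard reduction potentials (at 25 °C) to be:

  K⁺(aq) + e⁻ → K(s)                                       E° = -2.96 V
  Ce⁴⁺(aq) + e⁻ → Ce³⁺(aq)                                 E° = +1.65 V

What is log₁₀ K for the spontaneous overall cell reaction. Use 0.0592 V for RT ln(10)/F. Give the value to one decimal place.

77.9

Cathode: Ce⁴⁺/Ce³⁺; anode: K⁺/K. E°cell = +4.61 V, n = 1.
log K = nE°cell / 0.0592 = (1)(+4.61) / 0.0592 = 77.9.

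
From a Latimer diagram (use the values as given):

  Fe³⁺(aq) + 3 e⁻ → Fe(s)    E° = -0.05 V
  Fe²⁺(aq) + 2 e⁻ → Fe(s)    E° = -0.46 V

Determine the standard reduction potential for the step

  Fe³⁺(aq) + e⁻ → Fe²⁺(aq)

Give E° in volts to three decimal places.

+0.770 V

Sequential free energies add, so n₃E°₃ = n₁E°₁ + n₂E°₂.
With n₃ = 3, and the known step contributing 2×(-0.46) V, the unknown satisfies 1·E° = 3×(-0.05) − 2×(-0.46) = +0.770.
E° = +0.770 / 1 = +0.770 V.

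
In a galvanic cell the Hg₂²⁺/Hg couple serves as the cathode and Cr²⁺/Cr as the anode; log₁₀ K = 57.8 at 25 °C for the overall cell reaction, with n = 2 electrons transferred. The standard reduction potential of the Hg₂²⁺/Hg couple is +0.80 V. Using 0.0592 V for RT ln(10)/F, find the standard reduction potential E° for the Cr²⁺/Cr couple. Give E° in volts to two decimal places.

E°cell = (0.0592/n)·log K = (0.0592/2)(57.8) = +1.711 V.
Since Hg₂²⁺/Hg is the cathode and Cr²⁺/Cr the anode, E°cell = E°(Hg₂²⁺/Hg) − E°(Cr²⁺/Cr).
So E°(Cr²⁺/Cr) = E°(Hg₂²⁺/Hg) − E°cell = (+0.80) − (+1.711) = -0.91 V.

-0.91 V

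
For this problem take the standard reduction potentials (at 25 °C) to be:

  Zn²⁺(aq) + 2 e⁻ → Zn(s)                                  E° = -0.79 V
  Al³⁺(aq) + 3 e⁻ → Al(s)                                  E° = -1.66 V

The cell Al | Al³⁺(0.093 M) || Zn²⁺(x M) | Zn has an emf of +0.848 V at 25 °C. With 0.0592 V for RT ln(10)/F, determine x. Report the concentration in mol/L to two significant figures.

0.037 M

Zn²⁺/Zn is the cathode, Al³⁺/Al the anode: E°cell = +0.87 V, n = 6.
Overall reaction: 3 Zn²⁺(aq) + 2 Al(s) → 3 Zn(s) + 2 Al³⁺(aq); Q = [Al³⁺]^2/[Zn²⁺]^3.
From E = E° − (0.0592/n) log Q: log Q = (E° − E)·n/0.0592 = (+0.87 − (+0.848))·6/0.0592 = 2.2297.
So 3·log[Zn²⁺] = 2·log(0.093) − log Q = -2.0630 − (2.2297) = -4.2927; log[Zn²⁺] = -4.2927 / 3 = -1.4309; [Zn²⁺] = 10^(-1.4309) ≈ 0.037 M.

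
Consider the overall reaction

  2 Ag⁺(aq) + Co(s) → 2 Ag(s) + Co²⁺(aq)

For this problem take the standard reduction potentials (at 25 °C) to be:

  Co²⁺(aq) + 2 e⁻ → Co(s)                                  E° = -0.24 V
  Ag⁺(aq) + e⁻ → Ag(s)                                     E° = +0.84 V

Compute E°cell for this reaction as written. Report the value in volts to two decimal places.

+1.08 V

The Ag⁺/Ag couple has the higher reduction potential, so it is the cathode; Co²⁺/Co is oxidised at the anode.
E°cell = E°(cathode) − E°(anode) = (+0.84) − (-0.24) = +1.08 V.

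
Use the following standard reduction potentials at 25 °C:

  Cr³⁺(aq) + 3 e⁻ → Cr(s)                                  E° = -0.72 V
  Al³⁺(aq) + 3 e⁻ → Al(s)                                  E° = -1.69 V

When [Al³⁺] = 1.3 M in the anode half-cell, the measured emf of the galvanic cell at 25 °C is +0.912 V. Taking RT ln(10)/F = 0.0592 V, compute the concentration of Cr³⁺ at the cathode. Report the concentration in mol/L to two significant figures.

0.0015 M

Cr³⁺/Cr is the cathode, Al³⁺/Al the anode: E°cell = +0.97 V, n = 3.
Overall reaction: Cr³⁺(aq) + Al(s) → Cr(s) + Al³⁺(aq); Q = [Al³⁺]^1/[Cr³⁺]^1.
From E = E° − (0.0592/n) log Q: log Q = (E° − E)·n/0.0592 = (+0.97 − (+0.912))·3/0.0592 = 2.9392.
So 1·log[Cr³⁺] = 1·log(1.3) − log Q = 0.1139 − (2.9392) = -2.8253; [Cr³⁺] = 10^(-2.8253) ≈ 0.0015 M.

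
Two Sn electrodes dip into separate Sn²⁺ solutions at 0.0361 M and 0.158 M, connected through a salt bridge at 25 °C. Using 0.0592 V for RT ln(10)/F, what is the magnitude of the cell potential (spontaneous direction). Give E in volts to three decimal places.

For a concentration cell E°cell = 0. The 0.158 M side is the cathode (reduction is favoured where [Sn²⁺] is higher).
With n = 2, E = −(0.0592/2) log([Sn²⁺]ₐₙ/[Sn²⁺]꜀ₐₜ) = −(0.0592/2) log(0.0361/0.158) = −(0.0592/2)(-0.641) = +0.019 V.

+0.019 V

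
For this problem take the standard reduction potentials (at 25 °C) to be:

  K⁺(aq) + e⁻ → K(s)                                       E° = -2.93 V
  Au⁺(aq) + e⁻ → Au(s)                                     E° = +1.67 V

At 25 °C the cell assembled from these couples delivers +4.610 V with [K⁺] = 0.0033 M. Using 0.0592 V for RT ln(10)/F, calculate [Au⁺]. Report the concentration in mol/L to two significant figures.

0.0049 M

Au⁺/Au is the cathode, K⁺/K the anode: E°cell = +4.60 V, n = 1.
Overall reaction: Au⁺(aq) + K(s) → Au(s) + K⁺(aq); Q = [K⁺]^1/[Au⁺]^1.
From E = E° − (0.0592/n) log Q: log Q = (E° − E)·n/0.0592 = (+4.60 − (+4.610))·1/0.0592 = -0.1689.
So 1·log[Au⁺] = 1·log(0.0033) − log Q = -2.4815 − (-0.1689) = -2.3126; [Au⁺] = 10^(-2.3126) ≈ 0.0049 M.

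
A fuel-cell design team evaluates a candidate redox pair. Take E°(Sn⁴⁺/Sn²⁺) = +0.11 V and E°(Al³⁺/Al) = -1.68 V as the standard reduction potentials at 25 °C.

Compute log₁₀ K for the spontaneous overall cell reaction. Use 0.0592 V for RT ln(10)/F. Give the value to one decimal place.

Cathode: Sn⁴⁺/Sn²⁺; anode: Al³⁺/Al. E°cell = +1.79 V, n = 6.
log K = nE°cell / 0.0592 = (6)(+1.79) / 0.0592 = 181.4.

181.4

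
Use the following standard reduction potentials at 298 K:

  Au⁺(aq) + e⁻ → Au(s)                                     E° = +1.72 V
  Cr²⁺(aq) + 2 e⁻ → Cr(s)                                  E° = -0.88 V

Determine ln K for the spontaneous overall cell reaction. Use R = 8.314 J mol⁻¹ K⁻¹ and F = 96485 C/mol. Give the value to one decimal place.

Cathode: Au⁺/Au; anode: Cr²⁺/Cr. E°cell = (+1.72) − (-0.88) = +2.60 V, with n = 2.
ΔG° = −nFE° = −RT ln K, so ln K = nFE°/(RT) = (2)(96485)(+2.60) / ((8.314)(298)) = 202.506.

202.5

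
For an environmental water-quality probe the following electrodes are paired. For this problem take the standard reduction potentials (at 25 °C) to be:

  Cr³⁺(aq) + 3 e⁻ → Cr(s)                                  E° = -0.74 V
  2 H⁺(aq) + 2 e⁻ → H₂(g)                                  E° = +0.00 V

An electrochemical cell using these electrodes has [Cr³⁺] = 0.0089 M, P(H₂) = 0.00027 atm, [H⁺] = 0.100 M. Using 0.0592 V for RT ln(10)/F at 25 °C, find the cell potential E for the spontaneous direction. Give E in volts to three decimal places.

H⁺/H₂ is the cathode (higher E°), Cr³⁺/Cr the anode: E°cell = +0.00 − (-0.74) = +0.74 V, n = 6.
Overall: 6 H⁺(aq) + 2 Cr(s) → 3 H₂(g) + 2 Cr³⁺(aq)
Q = P(H₂)^3·[Cr³⁺]^2 / ([H⁺]^6); log Q = -8.807.
E = E° − (0.0592/n) log Q = +0.74 − (0.0592/6)(-8.807) = +0.827 V.

+0.827 V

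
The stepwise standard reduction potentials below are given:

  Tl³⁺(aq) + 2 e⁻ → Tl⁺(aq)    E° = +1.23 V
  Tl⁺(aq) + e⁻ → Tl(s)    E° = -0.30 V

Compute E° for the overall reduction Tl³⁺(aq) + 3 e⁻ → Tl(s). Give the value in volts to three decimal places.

+0.720 V

Standard free energies of sequential steps add: ΔG°₃ = ΔG°₁ + ΔG°₂, so n₃E°₃ = n₁E°₁ + n₂E°₂.
E°₃ = (2×+1.23 + 1×-0.30) / 3 = (+2.160) / 3 = +0.720 V.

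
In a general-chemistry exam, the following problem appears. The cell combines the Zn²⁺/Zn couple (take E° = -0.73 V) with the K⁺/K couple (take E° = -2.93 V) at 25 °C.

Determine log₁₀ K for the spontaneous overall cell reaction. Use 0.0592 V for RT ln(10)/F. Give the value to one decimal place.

74.3

Cathode: Zn²⁺/Zn; anode: K⁺/K. E°cell = +2.20 V, n = 2.
log K = nE°cell / 0.0592 = (2)(+2.20) / 0.0592 = 74.3.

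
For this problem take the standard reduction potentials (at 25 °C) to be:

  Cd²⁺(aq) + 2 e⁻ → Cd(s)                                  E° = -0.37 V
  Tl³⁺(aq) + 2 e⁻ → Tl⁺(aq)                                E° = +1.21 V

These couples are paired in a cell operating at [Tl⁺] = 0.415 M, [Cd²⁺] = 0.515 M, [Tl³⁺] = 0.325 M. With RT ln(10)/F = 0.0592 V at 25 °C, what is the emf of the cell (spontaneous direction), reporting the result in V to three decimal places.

+1.585 V

Tl³⁺/Tl⁺ is the cathode (higher E°), Cd²⁺/Cd the anode: E°cell = +1.21 − (-0.37) = +1.58 V, n = 2.
Overall: Tl³⁺(aq) + Cd(s) → Tl⁺(aq) + Cd²⁺(aq)
Q = [Tl⁺]·[Cd²⁺] / ([Tl³⁺]); log Q = -0.182.
E = E° − (0.0592/n) log Q = +1.58 − (0.0592/2)(-0.182) = +1.585 V.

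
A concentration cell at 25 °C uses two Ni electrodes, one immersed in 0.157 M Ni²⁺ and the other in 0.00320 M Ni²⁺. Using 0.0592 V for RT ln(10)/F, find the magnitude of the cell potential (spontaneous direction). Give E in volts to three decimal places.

For a concentration cell E°cell = 0. The 0.157 M side is the cathode (reduction is favoured where [Ni²⁺] is higher).
With n = 2, E = −(0.0592/2) log([Ni²⁺]ₐₙ/[Ni²⁺]꜀ₐₜ) = −(0.0592/2) log(0.0032/0.157) = −(0.0592/2)(-1.691) = +0.050 V.

+0.050 V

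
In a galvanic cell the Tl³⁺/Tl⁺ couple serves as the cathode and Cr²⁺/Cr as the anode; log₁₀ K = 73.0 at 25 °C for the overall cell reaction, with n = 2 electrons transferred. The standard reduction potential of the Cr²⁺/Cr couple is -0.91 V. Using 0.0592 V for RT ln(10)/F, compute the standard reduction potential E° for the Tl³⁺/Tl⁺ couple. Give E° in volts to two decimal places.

E°cell = (0.0592/n)·log K = (0.0592/2)(73.0) = +2.161 V.
Since Tl³⁺/Tl⁺ is the cathode and Cr²⁺/Cr the anode, E°cell = E°(Tl³⁺/Tl⁺) − E°(Cr²⁺/Cr).
So E°(Tl³⁺/Tl⁺) = E°cell + E°(Cr²⁺/Cr) = +2.161 + (-0.91) = +1.25 V.

+1.25 V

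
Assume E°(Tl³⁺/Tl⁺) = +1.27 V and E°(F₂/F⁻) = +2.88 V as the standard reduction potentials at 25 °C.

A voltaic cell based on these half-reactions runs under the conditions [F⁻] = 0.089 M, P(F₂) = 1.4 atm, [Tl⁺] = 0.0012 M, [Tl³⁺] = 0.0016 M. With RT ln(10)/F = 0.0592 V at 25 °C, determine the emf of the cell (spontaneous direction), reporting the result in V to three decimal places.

+1.673 V

F₂/F⁻ is the cathode (higher E°), Tl³⁺/Tl⁺ the anode: E°cell = +2.88 − (+1.27) = +1.61 V, n = 2.
Overall: F₂(g) + Tl⁺(aq) → 2 F⁻(aq) + Tl³⁺(aq)
Q = [F⁻]^2·[Tl³⁺] / (P(F₂)·[Tl⁺]); log Q = -2.122.
E = E° − (0.0592/n) log Q = +1.61 − (0.0592/2)(-2.122) = +1.673 V.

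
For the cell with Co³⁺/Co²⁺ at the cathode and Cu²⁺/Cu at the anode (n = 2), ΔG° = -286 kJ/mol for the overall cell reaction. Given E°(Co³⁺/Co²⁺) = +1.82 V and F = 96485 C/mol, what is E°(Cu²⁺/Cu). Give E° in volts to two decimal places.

+0.34 V

E°cell = −ΔG°/(nF) = −(-286×10³)/((2)(96485)) = +1.482 V.
Since Co³⁺/Co²⁺ is the cathode and Cu²⁺/Cu the anode, E°cell = E°(Co³⁺/Co²⁺) − E°(Cu²⁺/Cu).
So E°(Cu²⁺/Cu) = E°(Co³⁺/Co²⁺) − E°cell = (+1.82) − (+1.482) = +0.34 V.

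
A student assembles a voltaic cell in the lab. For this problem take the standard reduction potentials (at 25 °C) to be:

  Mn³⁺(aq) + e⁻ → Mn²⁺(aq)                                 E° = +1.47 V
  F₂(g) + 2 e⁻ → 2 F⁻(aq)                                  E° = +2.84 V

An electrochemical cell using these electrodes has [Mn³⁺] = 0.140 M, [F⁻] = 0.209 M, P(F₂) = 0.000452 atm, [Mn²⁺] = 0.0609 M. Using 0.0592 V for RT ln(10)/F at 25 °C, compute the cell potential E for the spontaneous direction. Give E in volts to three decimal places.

+1.290 V

F₂/F⁻ is the cathode (higher E°), Mn³⁺/Mn²⁺ the anode: E°cell = +2.84 − (+1.47) = +1.37 V, n = 2.
Overall: F₂(g) + 2 Mn²⁺(aq) → 2 F⁻(aq) + 2 Mn³⁺(aq)
Q = [F⁻]^2·[Mn³⁺]^2 / (P(F₂)·[Mn²⁺]^2); log Q = 2.708.
E = E° − (0.0592/n) log Q = +1.37 − (0.0592/2)(2.708) = +1.290 V.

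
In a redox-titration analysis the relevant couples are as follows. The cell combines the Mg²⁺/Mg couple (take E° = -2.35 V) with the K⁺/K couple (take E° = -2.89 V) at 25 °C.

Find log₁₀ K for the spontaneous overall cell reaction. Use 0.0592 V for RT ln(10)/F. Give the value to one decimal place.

18.2

Cathode: Mg²⁺/Mg; anode: K⁺/K. E°cell = +0.54 V, n = 2.
log K = nE°cell / 0.0592 = (2)(+0.54) / 0.0592 = 18.2.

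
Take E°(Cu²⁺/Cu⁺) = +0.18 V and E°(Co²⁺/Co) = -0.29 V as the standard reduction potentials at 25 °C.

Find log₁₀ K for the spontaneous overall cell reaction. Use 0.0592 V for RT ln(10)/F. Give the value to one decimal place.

Cathode: Cu²⁺/Cu⁺; anode: Co²⁺/Co. E°cell = +0.47 V, n = 2.
log K = nE°cell / 0.0592 = (2)(+0.47) / 0.0592 = 15.9.

15.9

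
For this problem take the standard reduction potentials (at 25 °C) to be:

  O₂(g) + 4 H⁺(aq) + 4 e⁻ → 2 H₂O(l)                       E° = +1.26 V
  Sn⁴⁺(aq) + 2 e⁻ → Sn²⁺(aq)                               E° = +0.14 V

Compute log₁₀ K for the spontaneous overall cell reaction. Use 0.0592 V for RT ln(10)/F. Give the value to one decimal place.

Cathode: O₂/H₂O; anode: Sn⁴⁺/Sn²⁺. E°cell = +1.12 V, n = 4.
log K = nE°cell / 0.0592 = (4)(+1.12) / 0.0592 = 75.7.

75.7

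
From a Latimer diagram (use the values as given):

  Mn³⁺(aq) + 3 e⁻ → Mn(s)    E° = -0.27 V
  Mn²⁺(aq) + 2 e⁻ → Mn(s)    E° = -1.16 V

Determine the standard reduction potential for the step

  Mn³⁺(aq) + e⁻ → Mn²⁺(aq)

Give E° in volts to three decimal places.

Sequential free energies add, so n₃E°₃ = n₁E°₁ + n₂E°₂.
With n₃ = 3, and the known step contributing 2×(-1.16) V, the unknown satisfies 1·E° = 3×(-0.27) − 2×(-1.16) = +1.510.
E° = +1.510 / 1 = +1.510 V.

+1.510 V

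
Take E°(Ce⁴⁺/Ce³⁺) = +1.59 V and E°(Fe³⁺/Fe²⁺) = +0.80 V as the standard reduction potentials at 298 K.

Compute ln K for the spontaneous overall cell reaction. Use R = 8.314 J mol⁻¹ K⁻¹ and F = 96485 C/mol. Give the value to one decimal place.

Cathode: Ce⁴⁺/Ce³⁺; anode: Fe³⁺/Fe²⁺. E°cell = (+1.59) − (+0.80) = +0.79 V, with n = 1.
ΔG° = −nFE° = −RT ln K, so ln K = nFE°/(RT) = (1)(96485)(+0.79) / ((8.314)(298)) = 30.765.

30.8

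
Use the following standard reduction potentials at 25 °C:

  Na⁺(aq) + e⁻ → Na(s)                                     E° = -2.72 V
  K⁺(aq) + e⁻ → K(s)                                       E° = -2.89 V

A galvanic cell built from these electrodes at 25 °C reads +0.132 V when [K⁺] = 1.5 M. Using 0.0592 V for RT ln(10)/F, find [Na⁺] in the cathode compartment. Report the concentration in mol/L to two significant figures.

Na⁺/Na is the cathode, K⁺/K the anode: E°cell = +0.17 V, n = 1.
Overall reaction: Na⁺(aq) + K(s) → Na(s) + K⁺(aq); Q = [K⁺]^1/[Na⁺]^1.
From E = E° − (0.0592/n) log Q: log Q = (E° − E)·n/0.0592 = (+0.17 − (+0.132))·1/0.0592 = 0.6419.
So 1·log[Na⁺] = 1·log(1.5) − log Q = 0.1761 − (0.6419) = -0.4658; [Na⁺] = 10^(-0.4658) ≈ 0.34 M.

0.34 M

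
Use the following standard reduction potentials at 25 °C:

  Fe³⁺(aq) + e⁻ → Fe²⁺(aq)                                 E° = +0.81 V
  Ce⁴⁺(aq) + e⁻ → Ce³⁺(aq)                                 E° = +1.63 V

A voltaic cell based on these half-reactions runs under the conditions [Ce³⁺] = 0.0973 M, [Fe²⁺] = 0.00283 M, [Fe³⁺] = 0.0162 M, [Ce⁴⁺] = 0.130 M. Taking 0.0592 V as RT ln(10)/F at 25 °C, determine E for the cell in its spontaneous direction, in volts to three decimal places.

Ce⁴⁺/Ce³⁺ is the cathode (higher E°), Fe³⁺/Fe²⁺ the anode: E°cell = +1.63 − (+0.81) = +0.82 V, n = 1.
Overall: Ce⁴⁺(aq) + Fe²⁺(aq) → Ce³⁺(aq) + Fe³⁺(aq)
Q = [Ce³⁺]·[Fe³⁺] / ([Ce⁴⁺]·[Fe²⁺]); log Q = 0.632.
E = E° − (0.0592/n) log Q = +0.82 − (0.0592/1)(0.632) = +0.783 V.

+0.783 V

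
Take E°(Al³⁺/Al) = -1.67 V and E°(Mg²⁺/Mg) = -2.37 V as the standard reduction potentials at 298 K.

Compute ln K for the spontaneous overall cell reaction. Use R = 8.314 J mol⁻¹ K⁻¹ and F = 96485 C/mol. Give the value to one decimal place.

163.6

Cathode: Al³⁺/Al; anode: Mg²⁺/Mg. E°cell = (-1.67) − (-2.37) = +0.70 V, with n = 6.
ΔG° = −nFE° = −RT ln K, so ln K = nFE°/(RT) = (6)(96485)(+0.70) / ((8.314)(298)) = 163.562.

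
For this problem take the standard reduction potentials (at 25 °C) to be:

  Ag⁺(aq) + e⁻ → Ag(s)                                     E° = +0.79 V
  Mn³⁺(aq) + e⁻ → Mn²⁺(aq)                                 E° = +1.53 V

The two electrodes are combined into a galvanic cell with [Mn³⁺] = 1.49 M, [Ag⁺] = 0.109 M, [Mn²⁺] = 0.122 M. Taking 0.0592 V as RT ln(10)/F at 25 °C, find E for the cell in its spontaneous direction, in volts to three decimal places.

Mn³⁺/Mn²⁺ is the cathode (higher E°), Ag⁺/Ag the anode: E°cell = +1.53 − (+0.79) = +0.74 V, n = 1.
Overall: Mn³⁺(aq) + Ag(s) → Mn²⁺(aq) + Ag⁺(aq)
Q = [Mn²⁺]·[Ag⁺] / ([Mn³⁺]); log Q = -2.049.
E = E° − (0.0592/n) log Q = +0.74 − (0.0592/1)(-2.049) = +0.861 V.

+0.861 V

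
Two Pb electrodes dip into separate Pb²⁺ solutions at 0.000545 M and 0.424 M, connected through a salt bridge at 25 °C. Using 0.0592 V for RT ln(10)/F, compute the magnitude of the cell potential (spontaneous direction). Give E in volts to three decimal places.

For a concentration cell E°cell = 0. The 0.424 M side is the cathode (reduction is favoured where [Pb²⁺] is higher).
With n = 2, E = −(0.0592/2) log([Pb²⁺]ₐₙ/[Pb²⁺]꜀ₐₜ) = −(0.0592/2) log(0.000545/0.424) = −(0.0592/2)(-2.891) = +0.086 V.

+0.086 V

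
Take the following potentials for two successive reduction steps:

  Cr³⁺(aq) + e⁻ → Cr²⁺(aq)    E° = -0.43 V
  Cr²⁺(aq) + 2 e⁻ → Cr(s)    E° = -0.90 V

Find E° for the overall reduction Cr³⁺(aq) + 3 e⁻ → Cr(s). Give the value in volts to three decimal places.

-0.743 V

Since ΔG° = −nFE° is additive over sequential reductions, n₃E°₃ = n₁E°₁ + n₂E°₂.
E°₃ = (1×-0.43 + 2×-0.90) / 3 = (-2.230) / 3 = -0.743 V.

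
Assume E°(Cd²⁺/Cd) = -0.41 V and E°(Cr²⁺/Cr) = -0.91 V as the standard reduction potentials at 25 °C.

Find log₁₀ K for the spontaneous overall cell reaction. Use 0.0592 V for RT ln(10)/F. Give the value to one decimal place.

16.9

Cathode: Cd²⁺/Cd; anode: Cr²⁺/Cr. E°cell = +0.50 V, n = 2.
log K = nE°cell / 0.0592 = (2)(+0.50) / 0.0592 = 16.9.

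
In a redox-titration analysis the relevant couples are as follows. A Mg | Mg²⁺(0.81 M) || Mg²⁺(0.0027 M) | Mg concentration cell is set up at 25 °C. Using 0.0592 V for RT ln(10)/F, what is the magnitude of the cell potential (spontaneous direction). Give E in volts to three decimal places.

For a concentration cell E°cell = 0. The 0.81 M side is the cathode (reduction is favoured where [Mg²⁺] is higher).
With n = 2, E = −(0.0592/2) log([Mg²⁺]ₐₙ/[Mg²⁺]꜀ₐₜ) = −(0.0592/2) log(0.0027/0.81) = −(0.0592/2)(-2.477) = +0.073 V.

+0.073 V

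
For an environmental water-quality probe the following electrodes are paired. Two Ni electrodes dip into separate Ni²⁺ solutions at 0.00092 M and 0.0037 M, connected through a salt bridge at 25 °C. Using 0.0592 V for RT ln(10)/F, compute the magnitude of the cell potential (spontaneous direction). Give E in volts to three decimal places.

For a concentration cell E°cell = 0. The 0.0037 M side is the cathode (reduction is favoured where [Ni²⁺] is higher).
With n = 2, E = −(0.0592/2) log([Ni²⁺]ₐₙ/[Ni²⁺]꜀ₐₜ) = −(0.0592/2) log(0.00092/0.0037) = −(0.0592/2)(-0.604) = +0.018 V.

+0.018 V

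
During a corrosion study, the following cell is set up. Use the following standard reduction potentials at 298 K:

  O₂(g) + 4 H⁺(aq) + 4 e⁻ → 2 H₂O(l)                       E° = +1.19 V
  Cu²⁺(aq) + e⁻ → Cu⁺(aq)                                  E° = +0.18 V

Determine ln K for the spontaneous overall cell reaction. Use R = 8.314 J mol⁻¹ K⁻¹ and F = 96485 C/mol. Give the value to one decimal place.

157.3

Cathode: O₂/H₂O; anode: Cu²⁺/Cu⁺. E°cell = (+1.19) − (+0.18) = +1.01 V, with n = 4.
ΔG° = −nFE° = −RT ln K, so ln K = nFE°/(RT) = (4)(96485)(+1.01) / ((8.314)(298)) = 157.331.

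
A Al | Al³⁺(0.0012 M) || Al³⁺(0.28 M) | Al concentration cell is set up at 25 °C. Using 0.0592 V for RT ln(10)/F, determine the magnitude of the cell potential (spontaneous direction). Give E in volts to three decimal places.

For a concentration cell E°cell = 0. The 0.28 M side is the cathode (reduction is favoured where [Al³⁺] is higher).
With n = 3, E = −(0.0592/3) log([Al³⁺]ₐₙ/[Al³⁺]꜀ₐₜ) = −(0.0592/3) log(0.0012/0.28) = −(0.0592/3)(-2.368) = +0.047 V.

+0.047 V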